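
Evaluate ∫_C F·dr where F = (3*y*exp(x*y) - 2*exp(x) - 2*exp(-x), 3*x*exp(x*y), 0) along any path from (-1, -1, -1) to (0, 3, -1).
-5*E + 2*exp(-1) + 3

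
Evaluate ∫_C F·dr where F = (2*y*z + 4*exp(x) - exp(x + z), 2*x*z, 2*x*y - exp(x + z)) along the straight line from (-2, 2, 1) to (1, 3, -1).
(-4 + E + exp(2) + 4*exp(3))*exp(-2)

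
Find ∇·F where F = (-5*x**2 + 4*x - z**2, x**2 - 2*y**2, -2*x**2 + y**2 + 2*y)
-10*x - 4*y + 4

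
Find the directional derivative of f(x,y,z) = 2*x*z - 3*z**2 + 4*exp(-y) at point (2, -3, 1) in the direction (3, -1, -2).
sqrt(14)*(5 + 2*exp(3))/7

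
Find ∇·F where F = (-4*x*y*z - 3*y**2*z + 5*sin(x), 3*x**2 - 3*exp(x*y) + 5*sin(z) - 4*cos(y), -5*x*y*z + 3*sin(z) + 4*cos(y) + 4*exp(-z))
-5*x*y - 3*x*exp(x*y) - 4*y*z + 4*sin(y) + 5*cos(x) + 3*cos(z) - 4*exp(-z)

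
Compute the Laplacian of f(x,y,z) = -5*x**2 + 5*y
-10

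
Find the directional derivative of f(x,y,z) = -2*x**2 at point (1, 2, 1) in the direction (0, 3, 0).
0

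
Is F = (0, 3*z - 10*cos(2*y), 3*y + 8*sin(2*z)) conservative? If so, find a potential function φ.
Yes, F is conservative. φ = 3*y*z - 5*sin(2*y) - 4*cos(2*z)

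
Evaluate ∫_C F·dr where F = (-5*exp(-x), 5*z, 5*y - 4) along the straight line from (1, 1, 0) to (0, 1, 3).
8 - 5*exp(-1)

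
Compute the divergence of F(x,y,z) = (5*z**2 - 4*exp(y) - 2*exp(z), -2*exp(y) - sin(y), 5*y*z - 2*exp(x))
5*y - 2*exp(y) - cos(y)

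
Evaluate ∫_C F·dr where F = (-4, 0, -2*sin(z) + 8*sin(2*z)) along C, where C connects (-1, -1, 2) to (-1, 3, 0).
4*cos(4) - 2 - 2*cos(2)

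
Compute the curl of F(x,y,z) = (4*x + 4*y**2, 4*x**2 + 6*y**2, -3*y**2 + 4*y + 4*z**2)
(4 - 6*y, 0, 8*x - 8*y)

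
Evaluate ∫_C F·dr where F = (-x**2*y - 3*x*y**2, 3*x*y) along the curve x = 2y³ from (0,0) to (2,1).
-57/10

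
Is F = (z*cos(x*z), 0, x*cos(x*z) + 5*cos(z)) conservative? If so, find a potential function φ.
Yes, F is conservative. φ = 5*sin(z) + sin(x*z)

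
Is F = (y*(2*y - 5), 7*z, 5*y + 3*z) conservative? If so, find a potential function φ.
No, ∇×F = (-2, 0, 5 - 4*y) ≠ 0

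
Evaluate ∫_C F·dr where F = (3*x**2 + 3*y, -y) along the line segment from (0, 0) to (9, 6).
792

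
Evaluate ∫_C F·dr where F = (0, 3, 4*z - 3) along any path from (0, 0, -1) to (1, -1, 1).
-9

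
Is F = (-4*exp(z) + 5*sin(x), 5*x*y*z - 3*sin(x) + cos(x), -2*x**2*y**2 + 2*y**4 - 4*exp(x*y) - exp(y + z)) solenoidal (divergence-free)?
No, ∇·F = 5*x*z - exp(y + z) + 5*cos(x)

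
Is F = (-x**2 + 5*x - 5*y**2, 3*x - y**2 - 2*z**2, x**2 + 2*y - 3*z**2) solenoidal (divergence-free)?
No, ∇·F = -2*x - 2*y - 6*z + 5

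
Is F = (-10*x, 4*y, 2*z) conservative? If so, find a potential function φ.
Yes, F is conservative. φ = -5*x**2 + 2*y**2 + z**2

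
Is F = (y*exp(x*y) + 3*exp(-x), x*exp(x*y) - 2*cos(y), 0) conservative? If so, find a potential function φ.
Yes, F is conservative. φ = exp(x*y) - 2*sin(y) - 3*exp(-x)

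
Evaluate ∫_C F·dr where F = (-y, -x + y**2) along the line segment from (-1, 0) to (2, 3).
3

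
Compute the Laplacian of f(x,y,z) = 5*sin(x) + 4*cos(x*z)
-4*x**2*cos(x*z) - 4*z**2*cos(x*z) - 5*sin(x)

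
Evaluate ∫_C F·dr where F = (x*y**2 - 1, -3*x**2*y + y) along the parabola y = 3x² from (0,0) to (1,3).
-4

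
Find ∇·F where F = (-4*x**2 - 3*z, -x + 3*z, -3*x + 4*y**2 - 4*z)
-8*x - 4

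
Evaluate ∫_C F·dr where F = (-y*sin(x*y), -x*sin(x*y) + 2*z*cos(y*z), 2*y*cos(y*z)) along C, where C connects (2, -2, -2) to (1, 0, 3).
-cos(4) + 1 - 2*sin(4)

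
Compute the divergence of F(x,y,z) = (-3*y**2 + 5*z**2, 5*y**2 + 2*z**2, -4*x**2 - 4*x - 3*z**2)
10*y - 6*z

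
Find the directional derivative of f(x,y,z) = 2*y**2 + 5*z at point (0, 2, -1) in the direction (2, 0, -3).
-15*sqrt(13)/13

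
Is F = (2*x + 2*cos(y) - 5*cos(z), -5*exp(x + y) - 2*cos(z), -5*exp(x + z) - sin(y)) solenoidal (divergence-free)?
No, ∇·F = -5*exp(x + y) - 5*exp(x + z) + 2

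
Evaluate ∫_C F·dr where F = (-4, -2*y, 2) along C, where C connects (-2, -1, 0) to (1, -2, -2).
-19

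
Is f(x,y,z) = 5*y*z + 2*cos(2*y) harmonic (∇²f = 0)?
No, ∇²f = -8*cos(2*y)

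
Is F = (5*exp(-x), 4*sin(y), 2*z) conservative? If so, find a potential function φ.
Yes, F is conservative. φ = z**2 - 4*cos(y) - 5*exp(-x)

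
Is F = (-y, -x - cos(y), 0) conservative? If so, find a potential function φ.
Yes, F is conservative. φ = -x*y - sin(y)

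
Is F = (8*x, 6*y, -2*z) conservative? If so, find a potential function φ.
Yes, F is conservative. φ = 4*x**2 + 3*y**2 - z**2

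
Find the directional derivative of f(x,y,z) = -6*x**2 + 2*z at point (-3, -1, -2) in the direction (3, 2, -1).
53*sqrt(14)/7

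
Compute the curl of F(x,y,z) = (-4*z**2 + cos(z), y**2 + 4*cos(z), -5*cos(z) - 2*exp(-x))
(4*sin(z), -8*z - sin(z) - 2*exp(-x), 0)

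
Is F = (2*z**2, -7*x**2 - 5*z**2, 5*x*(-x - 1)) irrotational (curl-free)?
No, ∇×F = (10*z, 10*x + 4*z + 5, -14*x)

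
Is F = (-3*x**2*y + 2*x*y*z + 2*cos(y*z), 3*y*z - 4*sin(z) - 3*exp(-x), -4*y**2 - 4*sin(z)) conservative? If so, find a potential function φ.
No, ∇×F = (-11*y + 4*cos(z), 2*y*(x - sin(y*z)), 3*x**2 - 2*x*z + 2*z*sin(y*z) + 3*exp(-x)) ≠ 0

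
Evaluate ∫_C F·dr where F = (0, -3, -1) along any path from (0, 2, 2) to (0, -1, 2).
9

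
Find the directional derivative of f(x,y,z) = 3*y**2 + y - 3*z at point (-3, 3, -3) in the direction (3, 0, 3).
-3*sqrt(2)/2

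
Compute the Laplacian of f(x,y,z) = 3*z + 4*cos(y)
-4*cos(y)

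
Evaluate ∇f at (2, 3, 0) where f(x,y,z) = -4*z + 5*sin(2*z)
(0, 0, 6)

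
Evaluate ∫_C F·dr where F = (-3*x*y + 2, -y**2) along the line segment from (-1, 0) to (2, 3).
-33/2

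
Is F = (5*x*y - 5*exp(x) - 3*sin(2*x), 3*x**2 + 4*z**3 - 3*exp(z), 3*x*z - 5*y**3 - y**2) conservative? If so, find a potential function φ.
No, ∇×F = (-15*y**2 - 2*y - 12*z**2 + 3*exp(z), -3*z, x) ≠ 0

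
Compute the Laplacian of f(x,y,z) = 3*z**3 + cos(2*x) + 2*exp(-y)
18*z - 4*cos(2*x) + 2*exp(-y)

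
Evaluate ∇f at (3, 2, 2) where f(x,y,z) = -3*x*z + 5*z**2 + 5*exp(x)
(-6 + 5*exp(3), 0, 11)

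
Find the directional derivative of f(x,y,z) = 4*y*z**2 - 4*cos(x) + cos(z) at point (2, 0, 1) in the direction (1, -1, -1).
sqrt(3)*(-4 + sin(1) + 4*sin(2))/3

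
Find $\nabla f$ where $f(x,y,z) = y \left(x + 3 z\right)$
(y, x + 3*z, 3*y)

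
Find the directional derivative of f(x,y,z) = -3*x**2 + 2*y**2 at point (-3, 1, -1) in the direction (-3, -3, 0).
-11*sqrt(2)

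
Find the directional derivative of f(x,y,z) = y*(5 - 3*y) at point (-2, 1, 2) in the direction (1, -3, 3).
3*sqrt(19)/19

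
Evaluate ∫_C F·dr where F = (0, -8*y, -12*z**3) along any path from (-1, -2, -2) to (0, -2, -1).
45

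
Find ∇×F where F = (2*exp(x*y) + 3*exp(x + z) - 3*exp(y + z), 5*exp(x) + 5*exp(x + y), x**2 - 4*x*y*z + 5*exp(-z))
(-4*x*z, -2*x + 4*y*z + 3*exp(x + z) - 3*exp(y + z), -2*x*exp(x*y) + 5*exp(x) + 5*exp(x + y) + 3*exp(y + z))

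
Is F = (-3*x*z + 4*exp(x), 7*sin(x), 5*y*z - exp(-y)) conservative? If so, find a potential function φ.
No, ∇×F = (5*z + exp(-y), -3*x, 7*cos(x)) ≠ 0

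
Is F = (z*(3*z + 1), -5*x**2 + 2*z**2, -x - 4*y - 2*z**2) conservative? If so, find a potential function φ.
No, ∇×F = (-4*z - 4, 6*z + 2, -10*x) ≠ 0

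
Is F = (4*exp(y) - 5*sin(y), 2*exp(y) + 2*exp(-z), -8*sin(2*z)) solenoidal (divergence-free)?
No, ∇·F = 2*exp(y) - 16*cos(2*z)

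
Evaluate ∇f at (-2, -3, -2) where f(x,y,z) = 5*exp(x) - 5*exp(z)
(5*exp(-2), 0, -5*exp(-2))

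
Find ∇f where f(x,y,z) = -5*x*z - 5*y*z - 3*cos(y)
(-5*z, -5*z + 3*sin(y), -5*x - 5*y)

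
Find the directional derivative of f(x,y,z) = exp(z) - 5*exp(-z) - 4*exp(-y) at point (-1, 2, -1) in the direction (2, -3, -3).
3*sqrt(22)*(-5*exp(3) - 4 - E)*exp(-2)/22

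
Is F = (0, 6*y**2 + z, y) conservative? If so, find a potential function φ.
Yes, F is conservative. φ = y*(2*y**2 + z)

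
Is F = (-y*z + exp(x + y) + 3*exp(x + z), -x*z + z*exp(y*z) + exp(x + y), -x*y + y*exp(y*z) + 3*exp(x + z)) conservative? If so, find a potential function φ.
Yes, F is conservative. φ = -x*y*z + exp(y*z) + exp(x + y) + 3*exp(x + z)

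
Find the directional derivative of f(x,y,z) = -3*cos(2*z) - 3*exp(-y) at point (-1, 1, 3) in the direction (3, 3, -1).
3*sqrt(19)*(-2*E*sin(6) + 3)*exp(-1)/19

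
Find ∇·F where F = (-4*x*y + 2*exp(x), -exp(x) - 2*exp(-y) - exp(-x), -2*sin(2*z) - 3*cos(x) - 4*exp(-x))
-4*y + 2*exp(x) - 4*cos(2*z) + 2*exp(-y)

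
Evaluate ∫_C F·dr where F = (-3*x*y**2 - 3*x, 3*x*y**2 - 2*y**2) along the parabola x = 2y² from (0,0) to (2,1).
-142/15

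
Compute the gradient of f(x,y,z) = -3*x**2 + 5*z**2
(-6*x, 0, 10*z)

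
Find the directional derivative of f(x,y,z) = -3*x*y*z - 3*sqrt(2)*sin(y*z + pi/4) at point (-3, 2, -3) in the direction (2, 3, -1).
-9*sqrt(14)/2 + 33*sqrt(7)*sin(pi/4 + 6)/7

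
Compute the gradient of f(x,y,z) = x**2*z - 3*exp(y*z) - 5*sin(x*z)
(z*(2*x - 5*cos(x*z)), -3*z*exp(y*z), x**2 - 5*x*cos(x*z) - 3*y*exp(y*z))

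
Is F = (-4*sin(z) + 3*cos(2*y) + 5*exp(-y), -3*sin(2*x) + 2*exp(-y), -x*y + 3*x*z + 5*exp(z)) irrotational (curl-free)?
No, ∇×F = (-x, y - 3*z - 4*cos(z), 6*sin(2*y) - 6*cos(2*x) + 5*exp(-y))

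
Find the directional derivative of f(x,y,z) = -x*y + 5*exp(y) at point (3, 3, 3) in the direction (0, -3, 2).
3*sqrt(13)*(3 - 5*exp(3))/13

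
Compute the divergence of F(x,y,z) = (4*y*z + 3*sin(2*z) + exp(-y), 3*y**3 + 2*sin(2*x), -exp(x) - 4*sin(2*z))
9*y**2 - 8*cos(2*z)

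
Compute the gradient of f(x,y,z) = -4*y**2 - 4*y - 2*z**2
(0, -8*y - 4, -4*z)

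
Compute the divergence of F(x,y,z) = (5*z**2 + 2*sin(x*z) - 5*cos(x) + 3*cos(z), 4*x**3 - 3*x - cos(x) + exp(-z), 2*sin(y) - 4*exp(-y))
2*z*cos(x*z) + 5*sin(x)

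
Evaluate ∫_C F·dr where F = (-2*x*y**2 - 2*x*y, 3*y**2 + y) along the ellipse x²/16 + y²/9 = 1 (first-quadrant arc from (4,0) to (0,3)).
271/2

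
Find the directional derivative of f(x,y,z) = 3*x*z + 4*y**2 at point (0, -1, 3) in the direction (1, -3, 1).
3*sqrt(11)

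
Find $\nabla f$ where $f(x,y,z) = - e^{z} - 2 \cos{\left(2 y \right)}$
(0, 4*sin(2*y), -exp(z))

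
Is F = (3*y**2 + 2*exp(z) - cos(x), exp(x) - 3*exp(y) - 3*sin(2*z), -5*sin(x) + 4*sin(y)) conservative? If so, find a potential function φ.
No, ∇×F = (4*cos(y) + 6*cos(2*z), 2*exp(z) + 5*cos(x), -6*y + exp(x)) ≠ 0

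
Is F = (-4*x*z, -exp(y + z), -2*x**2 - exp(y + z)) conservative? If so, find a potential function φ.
Yes, F is conservative. φ = -2*x**2*z - exp(y + z)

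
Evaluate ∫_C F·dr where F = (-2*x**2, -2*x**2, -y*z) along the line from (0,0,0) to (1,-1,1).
1/3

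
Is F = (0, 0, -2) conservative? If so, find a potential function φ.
Yes, F is conservative. φ = -2*z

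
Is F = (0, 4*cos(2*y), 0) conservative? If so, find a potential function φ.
Yes, F is conservative. φ = 2*sin(2*y)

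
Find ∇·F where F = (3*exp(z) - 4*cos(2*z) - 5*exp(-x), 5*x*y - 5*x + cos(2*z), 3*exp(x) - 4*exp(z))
5*x - 4*exp(z) + 5*exp(-x)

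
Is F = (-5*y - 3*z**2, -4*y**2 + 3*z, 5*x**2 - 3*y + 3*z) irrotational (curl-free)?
No, ∇×F = (-6, -10*x - 6*z, 5)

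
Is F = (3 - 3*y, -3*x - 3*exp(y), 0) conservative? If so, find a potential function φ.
Yes, F is conservative. φ = -3*x*y + 3*x - 3*exp(y)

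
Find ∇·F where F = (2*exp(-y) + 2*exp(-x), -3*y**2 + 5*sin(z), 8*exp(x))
-6*y - 2*exp(-x)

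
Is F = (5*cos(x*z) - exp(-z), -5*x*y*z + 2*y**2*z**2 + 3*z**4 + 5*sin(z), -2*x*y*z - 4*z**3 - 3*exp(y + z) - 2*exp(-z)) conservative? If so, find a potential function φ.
No, ∇×F = (5*x*y - 2*x*z - 4*y**2*z - 12*z**3 - 3*exp(y + z) - 5*cos(z), -5*x*sin(x*z) + 2*y*z + exp(-z), -5*y*z) ≠ 0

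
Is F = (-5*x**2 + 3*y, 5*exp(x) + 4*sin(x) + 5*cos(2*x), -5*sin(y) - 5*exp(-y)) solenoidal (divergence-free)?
No, ∇·F = -10*x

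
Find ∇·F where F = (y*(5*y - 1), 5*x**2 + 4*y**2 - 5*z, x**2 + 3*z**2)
8*y + 6*z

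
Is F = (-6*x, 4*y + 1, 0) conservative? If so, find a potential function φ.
Yes, F is conservative. φ = -3*x**2 + 2*y**2 + y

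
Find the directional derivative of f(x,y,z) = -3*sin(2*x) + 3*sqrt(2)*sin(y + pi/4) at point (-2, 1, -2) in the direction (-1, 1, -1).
2*sqrt(3)*cos(4) + sqrt(6)*cos(pi/4 + 1)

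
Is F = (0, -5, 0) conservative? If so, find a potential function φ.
Yes, F is conservative. φ = -5*y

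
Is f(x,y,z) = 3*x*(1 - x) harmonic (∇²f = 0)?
No, ∇²f = -6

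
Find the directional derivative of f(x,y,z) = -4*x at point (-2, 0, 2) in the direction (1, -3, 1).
-4*sqrt(11)/11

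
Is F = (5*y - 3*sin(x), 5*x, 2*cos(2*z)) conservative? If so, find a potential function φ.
Yes, F is conservative. φ = 5*x*y + sin(2*z) + 3*cos(x)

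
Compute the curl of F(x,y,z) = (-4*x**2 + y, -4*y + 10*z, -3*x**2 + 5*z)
(-10, 6*x, -1)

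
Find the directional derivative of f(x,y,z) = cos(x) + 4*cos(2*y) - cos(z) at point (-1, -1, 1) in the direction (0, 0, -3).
-sin(1)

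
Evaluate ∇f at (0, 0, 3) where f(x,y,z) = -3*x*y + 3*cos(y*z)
(0, 0, 0)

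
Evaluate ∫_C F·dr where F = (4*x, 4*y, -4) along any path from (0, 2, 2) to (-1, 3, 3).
8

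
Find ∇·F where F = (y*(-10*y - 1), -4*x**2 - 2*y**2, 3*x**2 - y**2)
-4*y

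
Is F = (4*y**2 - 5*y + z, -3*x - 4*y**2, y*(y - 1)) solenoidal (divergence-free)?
No, ∇·F = -8*y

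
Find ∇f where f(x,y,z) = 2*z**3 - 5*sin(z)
(0, 0, 6*z**2 - 5*cos(z))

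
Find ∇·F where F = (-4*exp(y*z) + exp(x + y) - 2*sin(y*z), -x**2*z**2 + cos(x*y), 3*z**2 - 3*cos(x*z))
-x*sin(x*y) + 3*x*sin(x*z) + 6*z + exp(x + y)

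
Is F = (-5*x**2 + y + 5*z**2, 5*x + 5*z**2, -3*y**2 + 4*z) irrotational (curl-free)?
No, ∇×F = (-6*y - 10*z, 10*z, 4)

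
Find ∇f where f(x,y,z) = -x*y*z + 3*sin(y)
(-y*z, -x*z + 3*cos(y), -x*y)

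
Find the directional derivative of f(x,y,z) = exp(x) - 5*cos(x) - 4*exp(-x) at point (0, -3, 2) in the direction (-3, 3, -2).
-15*sqrt(22)/22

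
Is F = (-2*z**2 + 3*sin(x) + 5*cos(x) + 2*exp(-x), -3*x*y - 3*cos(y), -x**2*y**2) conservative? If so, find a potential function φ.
No, ∇×F = (-2*x**2*y, 2*x*y**2 - 4*z, -3*y) ≠ 0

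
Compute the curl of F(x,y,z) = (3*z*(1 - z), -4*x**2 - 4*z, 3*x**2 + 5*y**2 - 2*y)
(10*y + 2, -6*x - 6*z + 3, -8*x)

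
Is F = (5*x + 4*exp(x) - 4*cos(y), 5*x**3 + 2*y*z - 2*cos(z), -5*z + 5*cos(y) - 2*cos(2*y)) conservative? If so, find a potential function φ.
No, ∇×F = (-2*y - 5*sin(y) + 4*sin(2*y) - 2*sin(z), 0, 15*x**2 - 4*sin(y)) ≠ 0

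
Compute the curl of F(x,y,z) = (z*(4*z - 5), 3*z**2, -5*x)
(-6*z, 8*z, 0)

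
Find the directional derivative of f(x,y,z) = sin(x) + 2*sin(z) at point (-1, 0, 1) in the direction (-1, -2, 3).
5*sqrt(14)*cos(1)/14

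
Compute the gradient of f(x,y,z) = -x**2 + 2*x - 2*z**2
(2 - 2*x, 0, -4*z)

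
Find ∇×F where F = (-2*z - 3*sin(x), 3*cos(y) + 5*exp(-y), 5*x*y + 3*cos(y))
(5*x - 3*sin(y), -5*y - 2, 0)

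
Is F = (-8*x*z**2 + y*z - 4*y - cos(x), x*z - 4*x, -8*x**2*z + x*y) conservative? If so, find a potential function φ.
Yes, F is conservative. φ = -4*x**2*z**2 + x*y*z - 4*x*y - sin(x)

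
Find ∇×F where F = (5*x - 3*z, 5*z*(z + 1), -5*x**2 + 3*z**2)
(-10*z - 5, 10*x - 3, 0)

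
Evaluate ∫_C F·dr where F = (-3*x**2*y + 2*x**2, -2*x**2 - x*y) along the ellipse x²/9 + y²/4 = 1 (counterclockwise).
81*pi/2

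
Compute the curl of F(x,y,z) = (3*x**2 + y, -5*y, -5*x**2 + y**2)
(2*y, 10*x, -1)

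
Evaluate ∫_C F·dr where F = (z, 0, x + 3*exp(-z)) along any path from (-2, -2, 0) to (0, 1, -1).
3 - 3*E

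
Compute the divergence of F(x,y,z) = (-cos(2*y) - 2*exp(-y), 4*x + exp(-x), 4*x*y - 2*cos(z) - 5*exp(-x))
2*sin(z)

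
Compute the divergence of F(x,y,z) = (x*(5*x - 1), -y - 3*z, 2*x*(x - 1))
10*x - 2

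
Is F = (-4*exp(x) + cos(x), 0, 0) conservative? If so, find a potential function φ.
Yes, F is conservative. φ = -4*exp(x) + sin(x)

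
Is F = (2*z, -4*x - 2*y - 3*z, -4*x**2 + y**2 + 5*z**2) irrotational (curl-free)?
No, ∇×F = (2*y + 3, 8*x + 2, -4)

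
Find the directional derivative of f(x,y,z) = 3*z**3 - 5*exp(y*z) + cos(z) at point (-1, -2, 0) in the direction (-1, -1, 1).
10*sqrt(3)/3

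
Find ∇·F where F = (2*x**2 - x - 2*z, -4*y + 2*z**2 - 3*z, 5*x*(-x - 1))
4*x - 5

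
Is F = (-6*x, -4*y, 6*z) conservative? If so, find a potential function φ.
Yes, F is conservative. φ = -3*x**2 - 2*y**2 + 3*z**2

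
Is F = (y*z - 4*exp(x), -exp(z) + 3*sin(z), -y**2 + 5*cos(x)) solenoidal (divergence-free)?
No, ∇·F = -4*exp(x)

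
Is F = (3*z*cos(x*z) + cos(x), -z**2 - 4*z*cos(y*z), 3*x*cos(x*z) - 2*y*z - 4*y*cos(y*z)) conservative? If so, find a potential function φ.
Yes, F is conservative. φ = -y*z**2 + sin(x) + 3*sin(x*z) - 4*sin(y*z)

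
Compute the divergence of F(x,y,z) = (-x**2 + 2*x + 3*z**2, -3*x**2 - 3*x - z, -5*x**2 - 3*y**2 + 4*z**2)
-2*x + 8*z + 2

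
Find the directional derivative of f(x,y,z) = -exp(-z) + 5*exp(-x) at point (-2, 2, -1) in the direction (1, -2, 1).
sqrt(6)*E*(1 - 5*E)/6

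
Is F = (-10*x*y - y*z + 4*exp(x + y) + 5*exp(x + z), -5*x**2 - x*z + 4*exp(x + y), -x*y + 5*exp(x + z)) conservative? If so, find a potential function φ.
Yes, F is conservative. φ = -5*x**2*y - x*y*z + 4*exp(x + y) + 5*exp(x + z)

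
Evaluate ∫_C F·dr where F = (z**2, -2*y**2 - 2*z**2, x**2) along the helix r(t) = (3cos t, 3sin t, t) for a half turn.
-3*pi**2 + 12 + 33*pi/2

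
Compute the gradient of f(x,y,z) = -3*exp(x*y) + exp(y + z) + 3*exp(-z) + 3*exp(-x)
(-3*y*exp(x*y) - 3*exp(-x), -3*x*exp(x*y) + exp(y + z), (exp(y + 2*z) - 3)*exp(-z))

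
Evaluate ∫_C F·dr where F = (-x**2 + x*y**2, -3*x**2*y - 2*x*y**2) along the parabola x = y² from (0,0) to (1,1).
-9/10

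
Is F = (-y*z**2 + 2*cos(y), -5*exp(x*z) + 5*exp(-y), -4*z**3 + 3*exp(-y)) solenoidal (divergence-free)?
No, ∇·F = -12*z**2 - 5*exp(-y)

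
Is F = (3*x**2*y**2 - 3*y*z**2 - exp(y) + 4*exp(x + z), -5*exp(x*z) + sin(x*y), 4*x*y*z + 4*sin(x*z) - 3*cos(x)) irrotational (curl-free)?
No, ∇×F = (x*(4*z + 5*exp(x*z)), -10*y*z - 4*z*cos(x*z) + 4*exp(x + z) - 3*sin(x), -6*x**2*y + y*cos(x*y) + 3*z**2 - 5*z*exp(x*z) + exp(y))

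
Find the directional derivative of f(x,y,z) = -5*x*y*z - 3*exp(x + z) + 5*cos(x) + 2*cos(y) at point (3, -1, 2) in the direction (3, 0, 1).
3*sqrt(10)*(-4*exp(5) - 5*sin(3) + 15)/10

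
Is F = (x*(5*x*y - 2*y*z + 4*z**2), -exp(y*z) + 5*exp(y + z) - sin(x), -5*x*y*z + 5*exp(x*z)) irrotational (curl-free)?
No, ∇×F = (-5*x*z + y*exp(y*z) - 5*exp(y + z), -2*x*(y - 4*z) + 5*y*z - 5*z*exp(x*z), -5*x**2 + 2*x*z - cos(x))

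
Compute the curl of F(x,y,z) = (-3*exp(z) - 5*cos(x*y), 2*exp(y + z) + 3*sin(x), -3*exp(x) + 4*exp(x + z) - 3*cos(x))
(-2*exp(y + z), 3*exp(x) - 3*exp(z) - 4*exp(x + z) - 3*sin(x), -5*x*sin(x*y) + 3*cos(x))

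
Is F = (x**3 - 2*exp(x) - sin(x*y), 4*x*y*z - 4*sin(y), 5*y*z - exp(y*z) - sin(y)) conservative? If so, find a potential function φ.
No, ∇×F = (-4*x*y - z*exp(y*z) + 5*z - cos(y), 0, x*cos(x*y) + 4*y*z) ≠ 0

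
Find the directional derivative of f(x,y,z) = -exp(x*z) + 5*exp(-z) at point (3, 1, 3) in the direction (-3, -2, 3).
-15*sqrt(22)*exp(-3)/22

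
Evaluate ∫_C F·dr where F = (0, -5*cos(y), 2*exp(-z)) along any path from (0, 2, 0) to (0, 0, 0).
5*sin(2)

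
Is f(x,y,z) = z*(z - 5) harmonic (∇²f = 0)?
No, ∇²f = 2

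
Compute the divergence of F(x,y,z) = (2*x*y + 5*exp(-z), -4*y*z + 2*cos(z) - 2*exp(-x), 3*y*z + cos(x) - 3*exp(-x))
5*y - 4*z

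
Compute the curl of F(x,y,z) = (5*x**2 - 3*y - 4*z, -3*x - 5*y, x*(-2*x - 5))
(0, 4*x + 1, 0)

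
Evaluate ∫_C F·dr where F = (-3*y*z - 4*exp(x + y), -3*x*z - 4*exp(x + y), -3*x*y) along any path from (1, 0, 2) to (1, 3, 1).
-4*exp(4) - 9 + 4*E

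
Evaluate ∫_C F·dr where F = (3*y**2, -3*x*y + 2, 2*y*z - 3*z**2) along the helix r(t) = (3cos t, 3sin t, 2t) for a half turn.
-8*pi**3 - 162 + 24*pi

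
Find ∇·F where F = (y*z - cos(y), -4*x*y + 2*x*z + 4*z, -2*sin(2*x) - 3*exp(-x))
-4*x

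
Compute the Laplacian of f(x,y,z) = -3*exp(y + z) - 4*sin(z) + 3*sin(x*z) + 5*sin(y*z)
-3*x**2*sin(x*z) - 5*y**2*sin(y*z) - 3*z**2*sin(x*z) - 5*z**2*sin(y*z) - 6*exp(y + z) + 4*sin(z)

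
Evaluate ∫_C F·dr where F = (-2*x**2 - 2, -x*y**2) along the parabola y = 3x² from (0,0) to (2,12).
-20932/21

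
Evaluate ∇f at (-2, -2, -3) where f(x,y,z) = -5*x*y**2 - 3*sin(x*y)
(-20 + 6*cos(4), -40 + 6*cos(4), 0)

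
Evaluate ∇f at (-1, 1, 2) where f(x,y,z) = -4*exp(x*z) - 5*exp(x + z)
((-5*exp(3) - 8)*exp(-2), 0, (4 - 5*exp(3))*exp(-2))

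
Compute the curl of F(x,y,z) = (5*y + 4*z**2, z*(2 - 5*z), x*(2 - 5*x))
(10*z - 2, 10*x + 8*z - 2, -5)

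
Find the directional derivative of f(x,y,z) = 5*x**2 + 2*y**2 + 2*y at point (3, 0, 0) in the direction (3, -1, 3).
88*sqrt(19)/19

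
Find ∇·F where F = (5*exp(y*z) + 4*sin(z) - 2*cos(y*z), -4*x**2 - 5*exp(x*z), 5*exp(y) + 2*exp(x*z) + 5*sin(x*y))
2*x*exp(x*z)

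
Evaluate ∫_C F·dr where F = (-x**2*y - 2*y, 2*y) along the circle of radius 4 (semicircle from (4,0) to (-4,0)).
48*pi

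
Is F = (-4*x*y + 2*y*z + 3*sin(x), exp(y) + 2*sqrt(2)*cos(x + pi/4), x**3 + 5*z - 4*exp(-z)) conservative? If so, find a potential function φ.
No, ∇×F = (0, -3*x**2 + 2*y, 4*x - 2*z - 2*sqrt(2)*sin(x + pi/4)) ≠ 0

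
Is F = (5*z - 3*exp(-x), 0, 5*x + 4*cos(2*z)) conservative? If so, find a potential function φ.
Yes, F is conservative. φ = 5*x*z + 2*sin(2*z) + 3*exp(-x)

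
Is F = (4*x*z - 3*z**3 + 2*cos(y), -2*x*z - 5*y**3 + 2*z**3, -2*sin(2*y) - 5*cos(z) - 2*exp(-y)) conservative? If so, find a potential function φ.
No, ∇×F = (2*x - 6*z**2 - 4*cos(2*y) + 2*exp(-y), 4*x - 9*z**2, -2*z + 2*sin(y)) ≠ 0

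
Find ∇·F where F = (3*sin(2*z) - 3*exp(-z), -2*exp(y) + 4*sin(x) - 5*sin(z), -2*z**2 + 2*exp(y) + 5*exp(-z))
-4*z - 2*exp(y) - 5*exp(-z)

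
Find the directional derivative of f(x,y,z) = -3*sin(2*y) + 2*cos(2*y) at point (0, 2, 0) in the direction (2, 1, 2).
-4*sin(4)/3 - 2*cos(4)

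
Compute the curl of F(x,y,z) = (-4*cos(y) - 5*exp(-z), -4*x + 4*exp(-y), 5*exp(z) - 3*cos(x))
(0, -3*sin(x) + 5*exp(-z), -4*sin(y) - 4)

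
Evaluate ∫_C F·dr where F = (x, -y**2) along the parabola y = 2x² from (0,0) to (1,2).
-13/6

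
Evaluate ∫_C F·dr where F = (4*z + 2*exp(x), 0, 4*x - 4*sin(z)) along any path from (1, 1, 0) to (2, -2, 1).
-2*E + 4*cos(1) + 4 + 2*exp(2)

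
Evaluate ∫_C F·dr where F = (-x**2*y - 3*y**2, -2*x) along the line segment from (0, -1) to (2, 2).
-46/3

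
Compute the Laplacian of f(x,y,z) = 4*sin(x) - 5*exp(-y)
-4*sin(x) - 5*exp(-y)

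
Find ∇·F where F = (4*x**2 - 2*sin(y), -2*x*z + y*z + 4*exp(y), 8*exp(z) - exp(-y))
8*x + z + 4*exp(y) + 8*exp(z)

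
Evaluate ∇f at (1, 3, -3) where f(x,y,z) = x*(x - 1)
(1, 0, 0)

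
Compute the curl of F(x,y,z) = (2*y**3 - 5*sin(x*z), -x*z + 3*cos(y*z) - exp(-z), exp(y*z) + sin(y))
(x + 3*y*sin(y*z) + z*exp(y*z) + cos(y) - exp(-z), -5*x*cos(x*z), -6*y**2 - z)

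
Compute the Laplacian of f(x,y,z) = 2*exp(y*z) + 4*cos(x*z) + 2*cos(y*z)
-4*x**2*cos(x*z) + 2*y**2*exp(y*z) - 2*y**2*cos(y*z) + 2*z**2*(exp(y*z) - cos(y*z)) - 4*z**2*cos(x*z)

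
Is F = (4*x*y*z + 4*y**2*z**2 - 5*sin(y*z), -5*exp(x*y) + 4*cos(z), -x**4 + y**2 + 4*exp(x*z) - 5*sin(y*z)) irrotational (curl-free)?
No, ∇×F = (2*y - 5*z*cos(y*z) + 4*sin(z), 4*x**3 + 4*x*y + 8*y**2*z - 5*y*cos(y*z) - 4*z*exp(x*z), -4*x*z - 8*y*z**2 - 5*y*exp(x*y) + 5*z*cos(y*z))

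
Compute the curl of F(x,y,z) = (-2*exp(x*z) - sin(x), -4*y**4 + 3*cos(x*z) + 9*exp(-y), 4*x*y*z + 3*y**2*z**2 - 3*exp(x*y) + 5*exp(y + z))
(4*x*z - 3*x*exp(x*y) + 3*x*sin(x*z) + 6*y*z**2 + 5*exp(y + z), -2*x*exp(x*z) - 4*y*z + 3*y*exp(x*y), -3*z*sin(x*z))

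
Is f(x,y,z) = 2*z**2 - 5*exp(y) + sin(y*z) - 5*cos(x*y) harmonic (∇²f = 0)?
No, ∇²f = 5*x**2*cos(x*y) - y**2*sin(y*z) + 5*y**2*cos(x*y) - z**2*sin(y*z) - 5*exp(y) + 4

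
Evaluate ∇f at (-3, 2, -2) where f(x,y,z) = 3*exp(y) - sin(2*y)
(0, -2*cos(4) + 3*exp(2), 0)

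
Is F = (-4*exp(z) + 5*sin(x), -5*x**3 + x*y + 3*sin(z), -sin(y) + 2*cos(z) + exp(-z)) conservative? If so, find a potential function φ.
No, ∇×F = (-cos(y) - 3*cos(z), -4*exp(z), -15*x**2 + y) ≠ 0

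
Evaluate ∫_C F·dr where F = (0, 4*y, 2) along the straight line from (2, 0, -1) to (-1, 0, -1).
0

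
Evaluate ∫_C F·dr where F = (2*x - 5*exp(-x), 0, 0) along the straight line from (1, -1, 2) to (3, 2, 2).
-5*exp(-1) + 5*exp(-3) + 8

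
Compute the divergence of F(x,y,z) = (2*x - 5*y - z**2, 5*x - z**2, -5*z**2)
2 - 10*z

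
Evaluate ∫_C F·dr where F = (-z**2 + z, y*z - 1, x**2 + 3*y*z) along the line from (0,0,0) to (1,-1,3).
-15/2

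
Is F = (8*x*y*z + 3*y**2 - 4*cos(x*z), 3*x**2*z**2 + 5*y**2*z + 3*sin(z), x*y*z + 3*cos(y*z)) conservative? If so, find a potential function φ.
No, ∇×F = (-6*x**2*z + x*z - 5*y**2 - 3*z*sin(y*z) - 3*cos(z), 8*x*y + 4*x*sin(x*z) - y*z, 6*x*z**2 - 8*x*z - 6*y) ≠ 0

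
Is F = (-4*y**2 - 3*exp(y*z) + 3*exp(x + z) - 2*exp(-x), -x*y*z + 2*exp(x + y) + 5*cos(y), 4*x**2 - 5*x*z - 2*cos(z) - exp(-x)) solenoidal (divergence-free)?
No, ∇·F = ((-x*z - 5*x + 2*exp(x + y) + 3*exp(x + z) - 5*sin(y) + 2*sin(z))*exp(x) + 2)*exp(-x)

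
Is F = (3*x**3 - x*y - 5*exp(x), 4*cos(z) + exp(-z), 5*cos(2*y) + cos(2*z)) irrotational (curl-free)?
No, ∇×F = (-10*sin(2*y) + 4*sin(z) + exp(-z), 0, x)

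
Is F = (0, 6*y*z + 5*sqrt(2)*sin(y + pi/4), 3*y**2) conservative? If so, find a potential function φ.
Yes, F is conservative. φ = 3*y**2*z - 5*sqrt(2)*cos(y + pi/4)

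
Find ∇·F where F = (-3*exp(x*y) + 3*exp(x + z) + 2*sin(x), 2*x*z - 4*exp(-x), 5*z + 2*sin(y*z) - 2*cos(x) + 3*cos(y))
-3*y*exp(x*y) + 2*y*cos(y*z) + 3*exp(x + z) + 2*cos(x) + 5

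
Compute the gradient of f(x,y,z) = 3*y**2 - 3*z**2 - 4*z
(0, 6*y, -6*z - 4)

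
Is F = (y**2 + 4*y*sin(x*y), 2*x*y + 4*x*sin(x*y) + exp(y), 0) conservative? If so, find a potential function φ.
Yes, F is conservative. φ = x*y**2 + exp(y) - 4*cos(x*y)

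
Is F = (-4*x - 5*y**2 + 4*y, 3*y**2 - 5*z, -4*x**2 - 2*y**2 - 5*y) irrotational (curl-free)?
No, ∇×F = (-4*y, 8*x, 10*y - 4)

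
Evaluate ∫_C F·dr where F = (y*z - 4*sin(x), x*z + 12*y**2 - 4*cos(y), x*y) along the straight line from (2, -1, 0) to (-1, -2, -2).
-32 + 4*sqrt(2)*cos(pi/4 + 1) - 4*sqrt(2)*cos(pi/4 + 2)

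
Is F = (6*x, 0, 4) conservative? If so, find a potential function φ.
Yes, F is conservative. φ = 3*x**2 + 4*z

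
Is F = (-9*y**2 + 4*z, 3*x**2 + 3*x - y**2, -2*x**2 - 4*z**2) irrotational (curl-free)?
No, ∇×F = (0, 4*x + 4, 6*x + 18*y + 3)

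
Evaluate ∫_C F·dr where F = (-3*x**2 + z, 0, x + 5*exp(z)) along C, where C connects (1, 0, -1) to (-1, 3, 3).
-(5 - 5*exp(4))*exp(-1)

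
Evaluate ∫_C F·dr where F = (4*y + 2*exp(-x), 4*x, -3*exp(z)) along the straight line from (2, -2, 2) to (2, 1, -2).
6*sinh(2) + 24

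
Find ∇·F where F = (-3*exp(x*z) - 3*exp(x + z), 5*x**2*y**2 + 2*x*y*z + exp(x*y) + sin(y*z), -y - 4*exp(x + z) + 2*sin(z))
10*x**2*y + 2*x*z + x*exp(x*y) - 3*z*exp(x*z) + z*cos(y*z) - 7*exp(x + z) + 2*cos(z)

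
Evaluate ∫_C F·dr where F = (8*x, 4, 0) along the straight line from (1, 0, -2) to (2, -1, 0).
8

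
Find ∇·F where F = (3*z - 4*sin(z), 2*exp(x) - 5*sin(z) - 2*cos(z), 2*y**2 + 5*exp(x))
0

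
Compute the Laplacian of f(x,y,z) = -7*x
0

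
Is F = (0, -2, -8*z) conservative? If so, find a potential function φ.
Yes, F is conservative. φ = -2*y - 4*z**2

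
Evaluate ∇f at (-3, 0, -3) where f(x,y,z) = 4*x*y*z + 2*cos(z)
(0, 36, 2*sin(3))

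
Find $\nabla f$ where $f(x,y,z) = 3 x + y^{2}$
(3, 2*y, 0)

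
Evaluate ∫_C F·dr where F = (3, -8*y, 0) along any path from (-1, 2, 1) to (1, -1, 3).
18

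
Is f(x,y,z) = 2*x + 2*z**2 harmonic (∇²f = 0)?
No, ∇²f = 4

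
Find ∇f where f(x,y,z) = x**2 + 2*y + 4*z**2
(2*x, 2, 8*z)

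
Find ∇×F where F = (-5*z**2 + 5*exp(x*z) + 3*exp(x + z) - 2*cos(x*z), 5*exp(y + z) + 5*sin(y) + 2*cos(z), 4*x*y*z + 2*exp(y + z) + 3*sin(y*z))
(4*x*z + 3*z*cos(y*z) - 3*exp(y + z) + 2*sin(z), 5*x*exp(x*z) + 2*x*sin(x*z) - 4*y*z - 10*z + 3*exp(x + z), 0)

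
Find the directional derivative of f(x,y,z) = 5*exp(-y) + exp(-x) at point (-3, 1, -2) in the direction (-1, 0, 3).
sqrt(10)*exp(3)/10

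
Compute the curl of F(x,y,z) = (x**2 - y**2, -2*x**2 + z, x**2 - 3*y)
(-4, -2*x, -4*x + 2*y)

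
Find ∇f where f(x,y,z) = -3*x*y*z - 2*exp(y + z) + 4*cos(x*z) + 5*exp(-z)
(-z*(3*y + 4*sin(x*z)), -3*x*z - 2*exp(y + z), -3*x*y - 4*x*sin(x*z) - 2*exp(y + z) - 5*exp(-z))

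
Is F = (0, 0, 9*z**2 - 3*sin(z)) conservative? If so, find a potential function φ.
Yes, F is conservative. φ = 3*z**3 + 3*cos(z)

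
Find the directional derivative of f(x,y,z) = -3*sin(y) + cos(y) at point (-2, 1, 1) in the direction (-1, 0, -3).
0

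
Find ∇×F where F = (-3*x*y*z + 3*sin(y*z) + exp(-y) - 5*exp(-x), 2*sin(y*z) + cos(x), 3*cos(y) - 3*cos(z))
(-2*y*cos(y*z) - 3*sin(y), 3*y*(-x + cos(y*z)), 3*x*z - 3*z*cos(y*z) - sin(x) + exp(-y))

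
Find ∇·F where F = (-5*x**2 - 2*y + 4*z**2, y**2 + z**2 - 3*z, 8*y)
-10*x + 2*y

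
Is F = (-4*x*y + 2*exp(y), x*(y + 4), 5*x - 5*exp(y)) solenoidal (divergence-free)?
No, ∇·F = x - 4*y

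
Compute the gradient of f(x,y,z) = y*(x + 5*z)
(y, x + 5*z, 5*y)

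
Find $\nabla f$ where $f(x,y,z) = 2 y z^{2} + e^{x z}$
(z*exp(x*z), 2*z**2, x*exp(x*z) + 4*y*z)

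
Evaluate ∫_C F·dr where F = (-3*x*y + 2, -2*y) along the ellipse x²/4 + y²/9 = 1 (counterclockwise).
0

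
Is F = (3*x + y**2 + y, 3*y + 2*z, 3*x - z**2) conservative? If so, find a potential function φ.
No, ∇×F = (-2, -3, -2*y - 1) ≠ 0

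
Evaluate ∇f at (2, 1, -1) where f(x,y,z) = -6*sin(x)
(-6*cos(2), 0, 0)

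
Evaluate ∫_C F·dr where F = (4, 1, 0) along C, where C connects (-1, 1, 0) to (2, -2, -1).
9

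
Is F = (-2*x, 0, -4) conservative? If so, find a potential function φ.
Yes, F is conservative. φ = -x**2 - 4*z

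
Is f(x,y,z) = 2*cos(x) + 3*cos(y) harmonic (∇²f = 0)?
No, ∇²f = -2*cos(x) - 3*cos(y)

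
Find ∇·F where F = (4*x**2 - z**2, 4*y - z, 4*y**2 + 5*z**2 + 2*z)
8*x + 10*z + 6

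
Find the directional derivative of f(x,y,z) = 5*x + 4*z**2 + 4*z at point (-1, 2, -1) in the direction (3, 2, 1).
11*sqrt(14)/14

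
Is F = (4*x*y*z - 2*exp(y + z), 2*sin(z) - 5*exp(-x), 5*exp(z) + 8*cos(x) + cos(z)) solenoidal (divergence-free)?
No, ∇·F = 4*y*z + 5*exp(z) - sin(z)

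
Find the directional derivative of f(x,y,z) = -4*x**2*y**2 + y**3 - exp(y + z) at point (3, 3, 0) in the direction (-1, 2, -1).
sqrt(6)*(-162 - exp(3))/6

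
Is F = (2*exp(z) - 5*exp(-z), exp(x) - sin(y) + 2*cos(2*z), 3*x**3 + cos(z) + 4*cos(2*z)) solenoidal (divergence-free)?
No, ∇·F = -sin(z) - 8*sin(2*z) - cos(y)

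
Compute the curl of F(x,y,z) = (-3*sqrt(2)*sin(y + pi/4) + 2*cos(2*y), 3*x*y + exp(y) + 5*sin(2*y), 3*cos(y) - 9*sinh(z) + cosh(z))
(-3*sin(y), 0, 3*y + 4*sin(2*y) + 3*sqrt(2)*cos(y + pi/4))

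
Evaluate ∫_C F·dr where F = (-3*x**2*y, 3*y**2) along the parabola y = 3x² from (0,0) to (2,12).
8352/5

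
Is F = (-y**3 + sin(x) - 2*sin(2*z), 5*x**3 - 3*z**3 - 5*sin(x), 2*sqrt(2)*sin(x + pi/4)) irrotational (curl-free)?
No, ∇×F = (9*z**2, -4*cos(2*z) - 2*sqrt(2)*cos(x + pi/4), 15*x**2 + 3*y**2 - 5*cos(x))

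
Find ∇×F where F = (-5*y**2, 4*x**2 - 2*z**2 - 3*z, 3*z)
(4*z + 3, 0, 8*x + 10*y)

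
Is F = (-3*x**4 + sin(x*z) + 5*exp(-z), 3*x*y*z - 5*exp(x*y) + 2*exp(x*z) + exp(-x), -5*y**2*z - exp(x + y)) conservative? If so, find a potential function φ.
No, ∇×F = (-3*x*y - 2*x*exp(x*z) - 10*y*z - exp(x + y), x*cos(x*z) + exp(x + y) - 5*exp(-z), 3*y*z - 5*y*exp(x*y) + 2*z*exp(x*z) - exp(-x)) ≠ 0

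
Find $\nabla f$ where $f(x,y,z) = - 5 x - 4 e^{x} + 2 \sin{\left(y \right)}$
(-4*exp(x) - 5, 2*cos(y), 0)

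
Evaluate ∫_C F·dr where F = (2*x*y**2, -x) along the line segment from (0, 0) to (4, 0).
0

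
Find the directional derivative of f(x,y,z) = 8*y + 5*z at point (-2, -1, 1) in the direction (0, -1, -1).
-13*sqrt(2)/2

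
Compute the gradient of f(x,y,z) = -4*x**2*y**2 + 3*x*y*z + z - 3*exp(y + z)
(y*(-8*x*y + 3*z), -8*x**2*y + 3*x*z - 3*exp(y + z), 3*x*y - 3*exp(y + z) + 1)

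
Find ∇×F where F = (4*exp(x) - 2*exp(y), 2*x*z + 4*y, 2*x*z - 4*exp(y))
(-2*x - 4*exp(y), -2*z, 2*z + 2*exp(y))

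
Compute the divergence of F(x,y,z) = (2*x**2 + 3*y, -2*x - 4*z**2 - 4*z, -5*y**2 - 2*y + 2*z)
4*x + 2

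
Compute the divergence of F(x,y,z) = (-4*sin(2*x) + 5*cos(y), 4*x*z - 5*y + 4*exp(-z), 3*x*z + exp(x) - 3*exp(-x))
3*x - 8*cos(2*x) - 5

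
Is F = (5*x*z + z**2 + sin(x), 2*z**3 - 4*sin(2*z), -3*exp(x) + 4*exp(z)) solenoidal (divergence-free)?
No, ∇·F = 5*z + 4*exp(z) + cos(x)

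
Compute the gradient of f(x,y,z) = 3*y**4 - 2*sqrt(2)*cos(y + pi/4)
(0, 12*y**3 + 2*sqrt(2)*sin(y + pi/4), 0)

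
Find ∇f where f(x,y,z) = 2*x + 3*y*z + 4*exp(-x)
(2 - 4*exp(-x), 3*z, 3*y)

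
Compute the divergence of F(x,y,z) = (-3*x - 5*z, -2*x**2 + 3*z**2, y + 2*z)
-1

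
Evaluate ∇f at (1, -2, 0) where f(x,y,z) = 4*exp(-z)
(0, 0, -4)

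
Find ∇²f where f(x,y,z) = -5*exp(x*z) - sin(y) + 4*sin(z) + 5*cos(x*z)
-5*x**2*exp(x*z) - 5*x**2*cos(x*z) - 5*z**2*(exp(x*z) + cos(x*z)) + sin(y) - 4*sin(z)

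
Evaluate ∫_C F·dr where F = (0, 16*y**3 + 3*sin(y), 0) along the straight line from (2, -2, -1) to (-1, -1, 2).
-60 - 3*cos(1) + 3*cos(2)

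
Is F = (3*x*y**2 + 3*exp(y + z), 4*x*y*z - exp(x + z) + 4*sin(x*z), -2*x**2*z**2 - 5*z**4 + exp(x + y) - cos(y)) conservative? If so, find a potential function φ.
No, ∇×F = (-4*x*y - 4*x*cos(x*z) + exp(x + y) + exp(x + z) + sin(y), 4*x*z**2 - exp(x + y) + 3*exp(y + z), -6*x*y + 4*y*z + 4*z*cos(x*z) - exp(x + z) - 3*exp(y + z)) ≠ 0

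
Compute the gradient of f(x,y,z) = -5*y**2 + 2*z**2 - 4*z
(0, -10*y, 4*z - 4)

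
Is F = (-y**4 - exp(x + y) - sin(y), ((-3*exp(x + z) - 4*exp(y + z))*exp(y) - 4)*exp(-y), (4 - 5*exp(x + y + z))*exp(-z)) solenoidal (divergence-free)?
No, ∇·F = -exp(x + y) - 4*exp(y + z) - 4*exp(-z) + 4*exp(-y)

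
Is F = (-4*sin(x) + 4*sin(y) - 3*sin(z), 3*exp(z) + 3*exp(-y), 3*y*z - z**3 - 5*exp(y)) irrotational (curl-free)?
No, ∇×F = (3*z - 5*exp(y) - 3*exp(z), -3*cos(z), -4*cos(y))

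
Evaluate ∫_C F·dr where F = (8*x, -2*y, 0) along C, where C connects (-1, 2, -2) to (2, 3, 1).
7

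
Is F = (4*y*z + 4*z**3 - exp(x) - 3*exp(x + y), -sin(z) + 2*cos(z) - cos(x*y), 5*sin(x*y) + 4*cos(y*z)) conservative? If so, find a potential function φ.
No, ∇×F = (5*x*cos(x*y) - 4*z*sin(y*z) + 2*sin(z) + cos(z), -5*y*cos(x*y) + 4*y + 12*z**2, y*sin(x*y) - 4*z + 3*exp(x + y)) ≠ 0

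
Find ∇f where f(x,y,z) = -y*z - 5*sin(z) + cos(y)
(0, -z - sin(y), -y - 5*cos(z))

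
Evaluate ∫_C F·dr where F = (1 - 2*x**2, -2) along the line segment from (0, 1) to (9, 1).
-477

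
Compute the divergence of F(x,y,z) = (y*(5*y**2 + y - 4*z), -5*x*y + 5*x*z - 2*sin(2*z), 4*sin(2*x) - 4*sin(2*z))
-5*x - 8*cos(2*z)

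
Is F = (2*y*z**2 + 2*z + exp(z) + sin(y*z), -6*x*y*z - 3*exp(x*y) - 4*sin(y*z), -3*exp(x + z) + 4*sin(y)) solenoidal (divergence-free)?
No, ∇·F = -6*x*z - 3*x*exp(x*y) - 4*z*cos(y*z) - 3*exp(x + z)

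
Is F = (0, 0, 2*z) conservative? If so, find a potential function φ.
Yes, F is conservative. φ = z**2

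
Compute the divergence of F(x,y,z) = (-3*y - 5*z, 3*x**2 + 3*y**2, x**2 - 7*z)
6*y - 7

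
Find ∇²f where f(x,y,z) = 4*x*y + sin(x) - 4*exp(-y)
-sin(x) - 4*exp(-y)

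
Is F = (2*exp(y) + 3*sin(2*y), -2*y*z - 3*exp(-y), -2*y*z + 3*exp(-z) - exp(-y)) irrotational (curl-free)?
No, ∇×F = (2*y - 2*z + exp(-y), 0, -2*exp(y) - 6*cos(2*y))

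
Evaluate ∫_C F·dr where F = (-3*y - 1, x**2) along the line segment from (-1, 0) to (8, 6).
24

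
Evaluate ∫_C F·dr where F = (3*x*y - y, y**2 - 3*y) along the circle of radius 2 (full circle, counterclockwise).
4*pi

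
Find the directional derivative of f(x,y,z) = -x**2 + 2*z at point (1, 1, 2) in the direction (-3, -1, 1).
8*sqrt(11)/11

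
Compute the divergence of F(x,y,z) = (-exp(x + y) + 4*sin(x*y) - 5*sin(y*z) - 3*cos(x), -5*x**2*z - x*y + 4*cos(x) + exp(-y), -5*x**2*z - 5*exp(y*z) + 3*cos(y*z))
-5*x**2 - x - 5*y*exp(y*z) - 3*y*sin(y*z) + 4*y*cos(x*y) - exp(x + y) + 3*sin(x) - exp(-y)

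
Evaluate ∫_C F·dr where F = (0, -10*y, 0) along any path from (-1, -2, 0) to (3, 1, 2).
15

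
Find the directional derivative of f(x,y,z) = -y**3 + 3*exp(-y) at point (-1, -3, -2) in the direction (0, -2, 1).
6*sqrt(5)*(9 + exp(3))/5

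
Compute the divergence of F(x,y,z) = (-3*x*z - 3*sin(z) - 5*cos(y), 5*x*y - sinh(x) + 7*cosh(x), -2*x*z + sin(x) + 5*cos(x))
3*x - 3*z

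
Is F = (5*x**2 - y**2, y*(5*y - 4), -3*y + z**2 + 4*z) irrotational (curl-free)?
No, ∇×F = (-3, 0, 2*y)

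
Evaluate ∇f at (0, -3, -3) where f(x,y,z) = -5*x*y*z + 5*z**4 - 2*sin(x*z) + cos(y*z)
(-39, 3*sin(9), -540 + 3*sin(9))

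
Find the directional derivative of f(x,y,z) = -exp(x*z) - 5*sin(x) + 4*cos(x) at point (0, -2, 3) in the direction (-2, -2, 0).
4*sqrt(2)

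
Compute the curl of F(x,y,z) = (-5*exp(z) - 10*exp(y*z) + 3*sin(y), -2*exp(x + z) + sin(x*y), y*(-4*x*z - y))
(-4*x*z - 2*y + 2*exp(x + z), 4*y*z - 10*y*exp(y*z) - 5*exp(z), y*cos(x*y) + 10*z*exp(y*z) - 2*exp(x + z) - 3*cos(y))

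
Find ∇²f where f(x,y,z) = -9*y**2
-18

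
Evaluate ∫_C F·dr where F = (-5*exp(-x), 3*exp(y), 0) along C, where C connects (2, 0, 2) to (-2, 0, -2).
10*sinh(2)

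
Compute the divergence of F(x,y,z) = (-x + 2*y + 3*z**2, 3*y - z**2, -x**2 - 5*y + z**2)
2*z + 2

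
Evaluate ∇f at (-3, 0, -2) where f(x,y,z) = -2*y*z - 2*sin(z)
(0, 4, -2*cos(2))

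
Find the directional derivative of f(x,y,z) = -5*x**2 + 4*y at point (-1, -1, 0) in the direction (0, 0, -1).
0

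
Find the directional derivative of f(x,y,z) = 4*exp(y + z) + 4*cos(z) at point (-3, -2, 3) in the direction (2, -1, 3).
2*sqrt(14)*(-3*sin(3) + 2*E)/7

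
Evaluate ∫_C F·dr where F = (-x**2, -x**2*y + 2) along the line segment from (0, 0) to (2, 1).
-5/3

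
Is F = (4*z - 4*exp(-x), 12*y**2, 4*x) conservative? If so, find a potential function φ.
Yes, F is conservative. φ = 4*x*z + 4*y**3 + 4*exp(-x)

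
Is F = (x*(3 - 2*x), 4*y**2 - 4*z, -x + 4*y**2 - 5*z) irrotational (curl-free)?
No, ∇×F = (8*y + 4, 1, 0)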